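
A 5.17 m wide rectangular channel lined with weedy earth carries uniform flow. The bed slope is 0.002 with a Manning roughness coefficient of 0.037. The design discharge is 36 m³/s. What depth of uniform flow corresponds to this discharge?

Manning's equation rearranged: A R^(2/3) = nQ / (1·√S) = 0.037 × 36 / (√0.002) = 29.78.
Trying y = 3.6 m: A R^(2/3) = 24.44 — low.
Trying y = 4.83 m: A R^(2/3) = 35.34 — high.
Trying y = 4.21 m: A R^(2/3) = 29.79 — close enough.

y_n = 4.21 m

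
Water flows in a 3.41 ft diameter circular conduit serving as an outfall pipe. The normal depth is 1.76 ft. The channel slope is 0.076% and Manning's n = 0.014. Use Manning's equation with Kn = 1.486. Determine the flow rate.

Q = 12.7 ft³/s

For a circular section of diameter D = 3.41 ft at depth y = 1.76 ft, the central angle is θ = 2 arccos(1 − 2y/D) = 3.206 rad. Then A = (D²/8)(θ − sin θ) = 4.754 ft² and P = Dθ/2 = 5.466 ft.
Hydraulic radius R = A/P = 4.754/5.466 = 0.8696 ft.
Manning's equation: Q = (1.486/n) A R^(2/3) S^(1/2) = (1.486/0.014) × 4.754 × 0.8696^(2/3) × 0.00076^(1/2) = 12.7 ft³/s.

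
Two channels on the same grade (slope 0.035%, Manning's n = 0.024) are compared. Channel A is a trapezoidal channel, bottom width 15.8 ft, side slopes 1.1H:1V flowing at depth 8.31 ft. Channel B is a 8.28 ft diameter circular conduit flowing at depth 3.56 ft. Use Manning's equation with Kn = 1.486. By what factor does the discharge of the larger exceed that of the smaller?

Channel A: With bottom width b = 15.8 ft and side slope z = 1.1: A = (b + zy)y = (15.8 + 1.1×8.31)×8.31 = 207.3 ft²; P = b + 2y√(1+z²) = 15.8 + 2×8.31×1.487 = 40.51 ft. Hydraulic radius R = A/P = 207.3/40.51 = 5.117 ft. Q_A = (1.486/0.024)·207.3·5.117^(2/3)·√0.00035 = 712.9 ft³/s.
Channel B: For a circular section of diameter D = 8.28 ft at depth y = 3.56 ft, the central angle is θ = 2 arccos(1 − 2y/D) = 2.86 rad. Then A = (D²/8)(θ − sin θ) = 22.14 ft² and P = Dθ/2 = 11.84 ft. Hydraulic radius R = A/P = 22.14/11.84 = 1.869 ft. Q_B = (1.486/0.024)·22.14·1.869^(2/3)·√0.00035 = 38.91 ft³/s.
The larger discharge is 712.9 ft³/s and the smaller is 38.91 ft³/s; the ratio is 18.3.

18.3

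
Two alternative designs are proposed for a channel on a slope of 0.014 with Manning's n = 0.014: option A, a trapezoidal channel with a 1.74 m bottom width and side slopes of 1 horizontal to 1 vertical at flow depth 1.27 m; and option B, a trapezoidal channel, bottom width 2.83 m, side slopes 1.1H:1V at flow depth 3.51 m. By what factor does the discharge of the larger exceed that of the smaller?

Channel A: With bottom width b = 1.74 m and side slope z = 1: A = (b + zy)y = (1.74 + 1×1.27)×1.27 = 3.823 m²; P = b + 2y√(1+z²) = 1.74 + 2×1.27×1.414 = 5.332 m. Hydraulic radius R = A/P = 3.823/5.332 = 0.7169 m. Q_A = (1/0.014)·3.823·0.7169^(2/3)·√0.014 = 25.88 m³/s.
Channel B: With bottom width b = 2.83 m and side slope z = 1.1: A = (b + zy)y = (2.83 + 1.1×3.51)×3.51 = 23.49 m²; P = b + 2y√(1+z²) = 2.83 + 2×3.51×1.487 = 13.27 m. Hydraulic radius R = A/P = 23.49/13.27 = 1.77 m. Q_B = (1/0.014)·23.49·1.77^(2/3)·√0.014 = 290.5 m³/s.
The larger discharge is 290.5 m³/s and the smaller is 25.88 m³/s; the ratio is 11.2.

11.2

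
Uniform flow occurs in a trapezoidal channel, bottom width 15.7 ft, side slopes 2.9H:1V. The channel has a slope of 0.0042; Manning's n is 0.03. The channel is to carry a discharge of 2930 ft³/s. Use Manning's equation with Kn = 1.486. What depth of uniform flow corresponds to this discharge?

y_n = 8.11 ft

Manning's equation rearranged: A R^(2/3) = nQ / (1.486·√S) = 0.03 × 2930 / (1.486 × √0.0042) = 912.7.
Trying y = 10.2 ft: A R^(2/3) = 1508 — too large.
Trying y = 5.68 ft: A R^(2/3) = 430.4 — too small.
Trying y = 8.11 ft: A R^(2/3) = 912.5 — ≈ 912.7.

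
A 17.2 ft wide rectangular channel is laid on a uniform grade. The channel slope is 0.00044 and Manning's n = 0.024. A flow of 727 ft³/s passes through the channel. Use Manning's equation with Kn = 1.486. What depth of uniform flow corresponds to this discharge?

Manning's equation rearranged: A R^(2/3) = nQ / (1.486·√S) = 0.024 × 727 / (1.486 × √0.00044) = 559.8.
At y = 13.1 ft: A R^(2/3) = 675.6 — over.
At y = 11.3 ft: A R^(2/3) = 559.4 — matches.

y_n = 11.3 ft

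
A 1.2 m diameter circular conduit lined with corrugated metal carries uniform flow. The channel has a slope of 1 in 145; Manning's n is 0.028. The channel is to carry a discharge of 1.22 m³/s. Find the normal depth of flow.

y_n = 0.821 m

Manning's equation rearranged: A R^(2/3) = nQ / (1·√S) = 0.028 × 1.22 / (√0.006897) = 0.4113.
Try y = 0.627 m: A R^(2/3) = 0.2729 — short.
Try y = 0.954 m: A R^(2/3) = 0.4923 — over.
Try y = 0.821 m: A R^(2/3) = 0.4116 — matches.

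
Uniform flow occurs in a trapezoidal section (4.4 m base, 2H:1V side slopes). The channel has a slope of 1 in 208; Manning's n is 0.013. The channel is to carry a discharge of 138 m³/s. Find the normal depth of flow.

Manning's equation rearranged: A R^(2/3) = nQ / (1·√S) = 0.013 × 138 / (√0.004808) = 25.87.
Try y = 1.96 m: A R^(2/3) = 18.81 — short.
Try y = 2.5 m: A R^(2/3) = 30.91 — over.
Try y = 2.29 m: A R^(2/3) = 25.79 — matches.

y_n = 2.29 m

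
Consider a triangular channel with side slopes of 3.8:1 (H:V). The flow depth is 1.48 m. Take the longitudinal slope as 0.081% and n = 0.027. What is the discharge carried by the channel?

Q = 7.02 m³/s

For a triangular section with side slope z = 3.8: A = zy² = 3.8×1.48² = 8.324 m²; P = 2y√(1+z²) = 2×1.48×3.929 = 11.63 m.
Hydraulic radius R = A/P = 8.324/11.63 = 0.7156 m.
Manning's equation: Q = (1/n) A R^(2/3) S^(1/2) = (1/0.027) × 8.324 × 0.7156^(2/3) × 0.00081^(1/2) = 7.02 m³/s.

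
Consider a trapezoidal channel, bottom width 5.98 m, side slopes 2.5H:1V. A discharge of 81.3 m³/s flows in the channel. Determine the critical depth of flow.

y_c = 2.01 m

At critical depth, Q² T / (g A³) = 1, i.e. A³/T = Q²/g = 81.3²/9.81 = 673.8.
Try y = 1.6 m: A³/T = 291.2 — low.
Try y = 2.4 m: A³/T = 1322 — high.
Try y = 2.01 m: A³/T = 675.2 — matches.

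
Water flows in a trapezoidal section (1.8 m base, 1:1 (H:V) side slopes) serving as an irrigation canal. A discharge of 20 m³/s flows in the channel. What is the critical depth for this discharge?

y_c = 1.7 m

At critical depth, Q² T / (g A³) = 1, i.e. A³/T = Q²/g = 20²/9.81 = 40.77.
Trying y = 1.88 m: A³/T = 59.56 — over.
Trying y = 1.7 m: A³/T = 40.51 — matches.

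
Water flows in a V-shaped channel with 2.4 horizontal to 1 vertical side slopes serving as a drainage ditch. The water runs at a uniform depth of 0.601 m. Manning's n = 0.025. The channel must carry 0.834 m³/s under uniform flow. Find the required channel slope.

For a triangular section with side slope z = 2.4: A = zy² = 2.4×0.601² = 0.8669 m²; P = 2y√(1+z²) = 2×0.601×2.6 = 3.125 m.
Hydraulic radius R = A/P = 0.8669/3.125 = 0.2774 m.
From Manning's equation, S = [nQ / (1 A R^(2/3))]² = [0.025 × 0.834 / (1 × 0.8669 × 0.2774^(2/3))]² = 0.0032.

S = 0.0032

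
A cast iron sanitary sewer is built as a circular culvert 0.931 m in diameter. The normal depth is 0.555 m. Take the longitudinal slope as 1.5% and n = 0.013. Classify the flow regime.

supercritical

For a circular section of diameter D = 0.931 m at depth y = 0.555 m, the central angle is θ = 2 arccos(1 − 2y/D) = 3.529 rad. Then A = (D²/8)(θ − sin θ) = 0.4232 m² and P = Dθ/2 = 1.643 m.
Hydraulic radius R = A/P = 0.4232/1.643 = 0.2576 m.
V = (1/n) R^(2/3) √S = (1/0.013) × 0.2576^(2/3) × √0.015 = 3.815 m/s. Hydraulic depth D_h = A/T = 0.4232/0.9136 = 0.4632 m.
Froude number Fr = V/√(g·D_h) = 3.815/√(9.81×0.4632) = 1.79, which is greater than 1, so the flow is supercritical.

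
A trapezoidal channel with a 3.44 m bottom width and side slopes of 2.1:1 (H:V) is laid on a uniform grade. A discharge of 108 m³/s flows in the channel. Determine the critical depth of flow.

y_c = 2.81 m

At critical depth, Q² T / (g A³) = 1, i.e. A³/T = Q²/g = 108²/9.81 = 1189.
Trying y = 3.17 m: A³/T = 1957 — high.
Trying y = 2.4 m: A³/T = 623.5 — low.
Trying y = 2.81 m: A³/T = 1186 — ≈ 1189.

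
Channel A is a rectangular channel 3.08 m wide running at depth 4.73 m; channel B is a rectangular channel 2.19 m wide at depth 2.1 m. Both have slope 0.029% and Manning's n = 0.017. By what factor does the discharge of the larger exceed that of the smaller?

4.36

Channel A: Flow area A = b·y = 3.08 × 4.73 = 14.57 m². Wetted perimeter P = b + 2y = 3.08 + 2×4.73 = 12.54 m. Hydraulic radius R = A/P = 14.57/12.54 = 1.162 m. Q_A = (1/0.017)·14.57·1.162^(2/3)·√0.00029 = 16.13 m³/s.
Channel B: Flow area A = b·y = 2.19 × 2.1 = 4.599 m². Wetted perimeter P = b + 2y = 2.19 + 2×2.1 = 6.39 m. Hydraulic radius R = A/P = 4.599/6.39 = 0.7197 m. Q_B = (1/0.017)·4.599·0.7197^(2/3)·√0.00029 = 3.7 m³/s.
The larger discharge is 16.13 m³/s and the smaller is 3.7 m³/s; the ratio is 4.36.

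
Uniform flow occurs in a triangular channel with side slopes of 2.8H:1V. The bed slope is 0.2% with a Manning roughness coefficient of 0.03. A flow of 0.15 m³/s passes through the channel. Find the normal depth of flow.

y_n = 0.347 m

Manning's equation rearranged: A R^(2/3) = nQ / (1·√S) = 0.03 × 0.15 / (√0.002) = 0.1006.
At y = 0.267 m: A R^(2/3) = 0.05009 — low.
At y = 0.347 m: A R^(2/3) = 0.1008 — close enough.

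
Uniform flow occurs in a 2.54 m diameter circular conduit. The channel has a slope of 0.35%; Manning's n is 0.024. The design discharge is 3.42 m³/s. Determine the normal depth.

y_n = 1.07 m

Manning's equation rearranged: A R^(2/3) = nQ / (1·√S) = 0.024 × 3.42 / (√0.0035) = 1.387.
Try y = 0.841 m: A R^(2/3) = 0.886 — low.
Try y = 1.07 m: A R^(2/3) = 1.386 — ≈ 1.387.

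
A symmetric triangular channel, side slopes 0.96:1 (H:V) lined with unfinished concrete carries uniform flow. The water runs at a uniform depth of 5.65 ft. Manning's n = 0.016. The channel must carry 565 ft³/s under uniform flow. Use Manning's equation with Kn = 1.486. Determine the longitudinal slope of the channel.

S = 0.0161

For a triangular section with side slope z = 0.96: A = zy² = 0.96×5.65² = 30.65 ft²; P = 2y√(1+z²) = 2×5.65×1.386 = 15.66 ft.
Hydraulic radius R = A/P = 30.65/15.66 = 1.956 ft.
From Manning's equation, S = [nQ / (1.486 A R^(2/3))]² = [0.016 × 565 / (1.486 × 30.65 × 1.956^(2/3))]² = 0.0161.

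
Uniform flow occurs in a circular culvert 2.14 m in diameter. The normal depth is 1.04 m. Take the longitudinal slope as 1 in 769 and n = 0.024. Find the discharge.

Q = 1.7 m³/s

For a circular section of diameter D = 2.14 m at depth y = 1.04 m, the central angle is θ = 2 arccos(1 − 2y/D) = 3.086 rad. Then A = (D²/8)(θ − sin θ) = 1.734 m² and P = Dθ/2 = 3.301 m.
Hydraulic radius R = A/P = 1.734/3.301 = 0.5253 m.
Manning's equation: Q = (1/n) A R^(2/3) S^(1/2) = (1/0.024) × 1.734 × 0.5253^(2/3) × 0.0013^(1/2) = 1.7 m³/s.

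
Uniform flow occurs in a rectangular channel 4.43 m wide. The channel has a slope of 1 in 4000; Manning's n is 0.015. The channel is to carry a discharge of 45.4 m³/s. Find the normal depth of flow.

y_n = 6.89 m

Manning's equation rearranged: A R^(2/3) = nQ / (1·√S) = 0.015 × 45.4 / (√0.00025) = 43.07.
Try y = 8.64 m: A R^(2/3) = 55.86 — high.
Try y = 4.75 m: A R^(2/3) = 27.7 — low.
Try y = 6.89 m: A R^(2/3) = 43.07 — ≈ 43.07.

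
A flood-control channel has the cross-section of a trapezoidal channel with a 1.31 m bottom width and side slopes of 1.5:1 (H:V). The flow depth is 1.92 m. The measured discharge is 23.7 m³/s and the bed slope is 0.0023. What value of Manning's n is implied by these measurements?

With bottom width b = 1.31 m and side slope z = 1.5: A = (b + zy)y = (1.31 + 1.5×1.92)×1.92 = 8.045 m²; P = b + 2y√(1+z²) = 1.31 + 2×1.92×1.803 = 8.233 m.
Hydraulic radius R = A/P = 8.045/8.233 = 0.9772 m.
Rearranging Manning's equation: n = (1/Q) A R^(2/3) S^(1/2) = (1/23.7) × 8.045 × 0.9772^(2/3) × √0.0023 = 0.016.

n = 0.016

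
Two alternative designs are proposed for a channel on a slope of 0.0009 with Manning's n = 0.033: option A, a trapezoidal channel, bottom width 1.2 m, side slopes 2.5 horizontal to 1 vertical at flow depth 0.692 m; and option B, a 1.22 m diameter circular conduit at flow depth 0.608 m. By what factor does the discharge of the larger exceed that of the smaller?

Channel A: With bottom width b = 1.2 m and side slope z = 2.5: A = (b + zy)y = (1.2 + 2.5×0.692)×0.692 = 2.028 m²; P = b + 2y√(1+z²) = 1.2 + 2×0.692×2.693 = 4.927 m. Hydraulic radius R = A/P = 2.028/4.927 = 0.4116 m. Q_A = (1/0.033)·2.028·0.4116^(2/3)·√0.0009 = 1.02 m³/s.
Channel B: For a circular section of diameter D = 1.22 m at depth y = 0.608 m, the central angle is θ = 2 arccos(1 − 2y/D) = 3.135 rad. Then A = (D²/8)(θ − sin θ) = 0.5821 m² and P = Dθ/2 = 1.912 m. Hydraulic radius R = A/P = 0.5821/1.912 = 0.3044 m. Q_B = (1/0.033)·0.5821·0.3044^(2/3)·√0.0009 = 0.2394 m³/s.
The larger discharge is 1.02 m³/s and the smaller is 0.2394 m³/s; the ratio is 4.26.

4.26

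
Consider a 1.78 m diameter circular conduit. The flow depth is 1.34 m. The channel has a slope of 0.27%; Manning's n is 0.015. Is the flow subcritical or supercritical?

subcritical

For a circular section of diameter D = 1.78 m at depth y = 1.34 m, the central angle is θ = 2 arccos(1 − 2y/D) = 4.202 rad. Then A = (D²/8)(θ − sin θ) = 2.01 m² and P = Dθ/2 = 3.74 m.
Hydraulic radius R = A/P = 2.01/3.74 = 0.5374 m.
V = (1/n) R^(2/3) √S = (1/0.015) × 0.5374^(2/3) × √0.0027 = 2.29 m/s. Hydraulic depth D_h = A/T = 2.01/1.536 = 1.309 m.
Froude number Fr = V/√(g·D_h) = 2.29/√(9.81×1.309) = 0.639, which is less than 1, so the flow is subcritical.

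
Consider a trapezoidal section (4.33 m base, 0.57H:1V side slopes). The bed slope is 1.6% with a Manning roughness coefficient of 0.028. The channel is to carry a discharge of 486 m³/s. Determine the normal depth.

y_n = 6.7 m

Manning's equation rearranged: A R^(2/3) = nQ / (1·√S) = 0.028 × 486 / (√0.016) = 107.6.
Try y = 5.24 m: A R^(2/3) = 67.55 — too small.
Try y = 8.2 m: A R^(2/3) = 159.7 — too large.
Try y = 6.7 m: A R^(2/3) = 107.5 — ≈ 107.6.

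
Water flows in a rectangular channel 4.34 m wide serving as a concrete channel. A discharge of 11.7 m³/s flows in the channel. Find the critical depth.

y_c = 0.905 m

For a rectangular channel, critical depth y_c = (q²/g)^(1/3) where q = Q/b = 11.7/4.34 = 2.696 m²/s.
So y_c = (2.696²/9.81)^(1/3) = 0.905 m.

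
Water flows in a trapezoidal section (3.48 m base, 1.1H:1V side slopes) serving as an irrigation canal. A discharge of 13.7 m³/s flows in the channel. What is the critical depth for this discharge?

y_c = 1.04 m

At critical depth, Q² T / (g A³) = 1, i.e. A³/T = Q²/g = 13.7²/9.81 = 19.13.
At y = 1.24 m: A³/T = 34.91 — over.
At y = 0.777 m: A³/T = 7.362 — short.
At y = 1.04 m: A³/T = 19.28 — ≈ 19.13.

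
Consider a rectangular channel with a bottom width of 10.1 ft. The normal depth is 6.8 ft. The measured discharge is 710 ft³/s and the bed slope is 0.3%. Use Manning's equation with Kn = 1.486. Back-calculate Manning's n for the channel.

n = 0.016

Flow area A = b·y = 10.1 × 6.8 = 68.68 ft². Wetted perimeter P = b + 2y = 10.1 + 2×6.8 = 23.7 ft.
Hydraulic radius R = A/P = 68.68/23.7 = 2.898 ft.
Rearranging Manning's equation: n = (1.486/Q) A R^(2/3) S^(1/2) = (1.486/710) × 68.68 × 2.898^(2/3) × √0.003 = 0.016.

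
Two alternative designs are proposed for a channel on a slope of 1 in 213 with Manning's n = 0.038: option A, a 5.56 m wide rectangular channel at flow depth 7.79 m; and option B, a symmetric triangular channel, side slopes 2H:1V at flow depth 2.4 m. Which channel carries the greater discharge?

Channel A: Flow area A = b·y = 5.56 × 7.79 = 43.31 m². Wetted perimeter P = b + 2y = 5.56 + 2×7.79 = 21.14 m. Hydraulic radius R = A/P = 43.31/21.14 = 2.049 m. Q_A = (1/0.038)·43.31·2.049^(2/3)·√0.004695 = 126 m³/s.
Channel B: For a triangular section with side slope z = 2: A = zy² = 2×2.4² = 11.52 m²; P = 2y√(1+z²) = 2×2.4×2.236 = 10.73 m. Hydraulic radius R = A/P = 11.52/10.73 = 1.073 m. Q_B = (1/0.038)·11.52·1.073^(2/3)·√0.004695 = 21.78 m³/s.
Q_A = 126 m³/s vs Q_B = 21.78 m³/s, so channel A carries more.

channel A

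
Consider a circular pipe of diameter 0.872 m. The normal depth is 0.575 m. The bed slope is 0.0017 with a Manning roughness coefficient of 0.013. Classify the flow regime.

For a circular section of diameter D = 0.872 m at depth y = 0.575 m, the central angle is θ = 2 arccos(1 − 2y/D) = 3.791 rad. Then A = (D²/8)(θ − sin θ) = 0.4177 m² and P = Dθ/2 = 1.653 m.
Hydraulic radius R = A/P = 0.4177/1.653 = 0.2528 m.
V = (1/n) R^(2/3) √S = (1/0.013) × 0.2528^(2/3) × √0.0017 = 1.268 m/s. Hydraulic depth D_h = A/T = 0.4177/0.8265 = 0.5054 m.
Froude number Fr = V/√(g·D_h) = 1.268/√(9.81×0.5054) = 0.569, which is less than 1, so the flow is subcritical.

subcritical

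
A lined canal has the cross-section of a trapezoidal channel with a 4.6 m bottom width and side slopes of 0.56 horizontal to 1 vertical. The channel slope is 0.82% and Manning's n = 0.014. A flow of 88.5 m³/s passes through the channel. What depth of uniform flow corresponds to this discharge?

y_n = 2.04 m

Manning's equation rearranged: A R^(2/3) = nQ / (1·√S) = 0.014 × 88.5 / (√0.0082) = 13.68.
At y = 1.44 m: A R^(2/3) = 7.709 — too small.
At y = 2.27 m: A R^(2/3) = 16.36 — too large.
At y = 2.04 m: A R^(2/3) = 13.69 — ≈ 13.68.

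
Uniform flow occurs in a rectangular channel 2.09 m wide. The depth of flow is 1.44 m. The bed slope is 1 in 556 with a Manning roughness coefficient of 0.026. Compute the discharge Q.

Q = 3.51 m³/s

Flow area A = b·y = 2.09 × 1.44 = 3.01 m². Wetted perimeter P = b + 2y = 2.09 + 2×1.44 = 4.97 m.
Hydraulic radius R = A/P = 3.01/4.97 = 0.6056 m.
Manning's equation: Q = (1/n) A R^(2/3) S^(1/2) = (1/0.026) × 3.01 × 0.6056^(2/3) × 0.001799^(1/2) = 3.51 m³/s.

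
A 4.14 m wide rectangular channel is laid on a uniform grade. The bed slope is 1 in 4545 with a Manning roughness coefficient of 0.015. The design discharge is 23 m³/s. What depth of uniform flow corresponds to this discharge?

Manning's equation rearranged: A R^(2/3) = nQ / (1·√S) = 0.015 × 23 / (√0.00022) = 23.26.
Trying y = 5.15 m: A R^(2/3) = 27.65 — over.
Trying y = 3.27 m: A R^(2/3) = 15.86 — short.
Trying y = 4.46 m: A R^(2/3) = 23.26 — close enough.

y_n = 4.46 m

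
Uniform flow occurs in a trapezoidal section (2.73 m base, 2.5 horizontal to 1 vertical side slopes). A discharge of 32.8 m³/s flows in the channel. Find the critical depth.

y_c = 1.58 m

At critical depth, Q² T / (g A³) = 1, i.e. A³/T = Q²/g = 32.8²/9.81 = 109.7.
Trying y = 1.4 m: A³/T = 68.19 — short.
Trying y = 1.81 m: A³/T = 192.2 — over.
Trying y = 1.58 m: A³/T = 110.6 — close enough.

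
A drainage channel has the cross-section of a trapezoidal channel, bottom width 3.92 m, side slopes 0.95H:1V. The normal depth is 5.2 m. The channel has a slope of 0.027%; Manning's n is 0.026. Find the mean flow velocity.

V = 1.17 m/s

With bottom width b = 3.92 m and side slope z = 0.95: A = (b + zy)y = (3.92 + 0.95×5.2)×5.2 = 46.07 m²; P = b + 2y√(1+z²) = 3.92 + 2×5.2×1.379 = 18.26 m.
Hydraulic radius R = A/P = 46.07/18.26 = 2.522 m.
From Manning's equation, V = (1/n) R^(2/3) S^(1/2) = (1/0.026) × 2.522^(2/3) × 0.00027^(1/2) = 1.17 m/s.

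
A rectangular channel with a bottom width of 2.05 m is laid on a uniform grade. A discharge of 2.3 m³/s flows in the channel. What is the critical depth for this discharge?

y_c = 0.504 m

For a rectangular channel, critical depth y_c = (q²/g)^(1/3) where q = Q/b = 2.3/2.05 = 1.122 m²/s.
So y_c = (1.122²/9.81)^(1/3) = 0.504 m.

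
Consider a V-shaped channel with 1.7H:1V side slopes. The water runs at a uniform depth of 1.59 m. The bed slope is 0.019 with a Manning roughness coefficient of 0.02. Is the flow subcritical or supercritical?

supercritical

For a triangular section with side slope z = 1.7: A = zy² = 1.7×1.59² = 4.298 m²; P = 2y√(1+z²) = 2×1.59×1.972 = 6.272 m.
Hydraulic radius R = A/P = 4.298/6.272 = 0.6852 m.
V = (1/n) R^(2/3) √S = (1/0.02) × 0.6852^(2/3) × √0.019 = 5.357 m/s. Hydraulic depth D_h = A/T = 4.298/5.406 = 0.795 m.
Froude number Fr = V/√(g·D_h) = 5.357/√(9.81×0.795) = 1.92, which is greater than 1, so the flow is supercritical.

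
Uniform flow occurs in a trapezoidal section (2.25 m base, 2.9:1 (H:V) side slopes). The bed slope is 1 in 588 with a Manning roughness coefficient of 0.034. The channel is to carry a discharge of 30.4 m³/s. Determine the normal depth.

Manning's equation rearranged: A R^(2/3) = nQ / (1·√S) = 0.034 × 30.4 / (√0.001701) = 25.06.
Try y = 2.09 m: A R^(2/3) = 19.09 — too small.
Try y = 2.35 m: A R^(2/3) = 25.09 — ≈ 25.06.

y_n = 2.35 m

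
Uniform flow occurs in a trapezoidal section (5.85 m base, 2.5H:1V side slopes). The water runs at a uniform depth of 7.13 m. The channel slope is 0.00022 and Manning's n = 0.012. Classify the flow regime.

subcritical

With bottom width b = 5.85 m and side slope z = 2.5: A = (b + zy)y = (5.85 + 2.5×7.13)×7.13 = 168.8 m²; P = b + 2y√(1+z²) = 5.85 + 2×7.13×2.693 = 44.25 m.
Hydraulic radius R = A/P = 168.8/44.25 = 3.815 m.
V = (1/n) R^(2/3) √S = (1/0.012) × 3.815^(2/3) × √0.00022 = 3.018 m/s. Hydraulic depth D_h = A/T = 168.8/41.5 = 4.068 m.
Froude number Fr = V/√(g·D_h) = 3.018/√(9.81×4.068) = 0.478, which is less than 1, so the flow is subcritical.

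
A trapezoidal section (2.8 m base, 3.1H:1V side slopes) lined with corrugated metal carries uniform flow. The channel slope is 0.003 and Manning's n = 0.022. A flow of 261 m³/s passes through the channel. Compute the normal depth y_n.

y_n = 4.08 m

Manning's equation rearranged: A R^(2/3) = nQ / (1·√S) = 0.022 × 261 / (√0.003) = 104.8.
At y = 3.54 m: A R^(2/3) = 74.42 — short.
At y = 4.99 m: A R^(2/3) = 171.6 — over.
At y = 4.08 m: A R^(2/3) = 104.8 — close enough.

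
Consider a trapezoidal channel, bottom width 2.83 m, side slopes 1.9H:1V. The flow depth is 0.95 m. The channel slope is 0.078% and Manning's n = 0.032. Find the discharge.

Q = 2.85 m³/s

With bottom width b = 2.83 m and side slope z = 1.9: A = (b + zy)y = (2.83 + 1.9×0.95)×0.95 = 4.403 m²; P = b + 2y√(1+z²) = 2.83 + 2×0.95×2.147 = 6.909 m.
Hydraulic radius R = A/P = 4.403/6.909 = 0.6373 m.
Manning's equation: Q = (1/n) A R^(2/3) S^(1/2) = (1/0.032) × 4.403 × 0.6373^(2/3) × 0.00078^(1/2) = 2.85 m³/s.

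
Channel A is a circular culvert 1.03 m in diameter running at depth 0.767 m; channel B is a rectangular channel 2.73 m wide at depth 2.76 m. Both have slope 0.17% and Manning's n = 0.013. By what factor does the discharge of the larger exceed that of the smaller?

23.3

Channel A: For a circular section of diameter D = 1.03 m at depth y = 0.767 m, the central angle is θ = 2 arccos(1 − 2y/D) = 4.164 rad. Then A = (D²/8)(θ − sin θ) = 0.6654 m² and P = Dθ/2 = 2.145 m. Hydraulic radius R = A/P = 0.6654/2.145 = 0.3103 m. Q_A = (1/0.013)·0.6654·0.3103^(2/3)·√0.0017 = 0.9672 m³/s.
Channel B: Flow area A = b·y = 2.73 × 2.76 = 7.535 m². Wetted perimeter P = b + 2y = 2.73 + 2×2.76 = 8.25 m. Hydraulic radius R = A/P = 7.535/8.25 = 0.9133 m. Q_B = (1/0.013)·7.535·0.9133^(2/3)·√0.0017 = 22.5 m³/s.
The larger discharge is 22.5 m³/s and the smaller is 0.9672 m³/s; the ratio is 23.3.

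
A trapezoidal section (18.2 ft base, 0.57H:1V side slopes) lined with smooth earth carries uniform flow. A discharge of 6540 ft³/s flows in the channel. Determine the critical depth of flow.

y_c = 13.7 ft

At critical depth, Q² T / (g A³) = 1, i.e. A³/T = Q²/g = 6540²/32.2 = 1328000.
Try y = 16.7 ft: A³/T = 2664000 — high.
Try y = 11.8 ft: A³/T = 803900 — low.
Try y = 13.7 ft: A³/T = 1338000 — ≈ 1328000.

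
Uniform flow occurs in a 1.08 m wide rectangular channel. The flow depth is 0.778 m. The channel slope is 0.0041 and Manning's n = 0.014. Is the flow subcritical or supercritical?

subcritical

Flow area A = b·y = 1.08 × 0.778 = 0.8402 m². Wetted perimeter P = b + 2y = 1.08 + 2×0.778 = 2.636 m.
Hydraulic radius R = A/P = 0.8402/2.636 = 0.3188 m.
V = (1/n) R^(2/3) √S = (1/0.014) × 0.3188^(2/3) × √0.0041 = 2.134 m/s. Hydraulic depth D_h = A/T = 0.8402/1.08 = 0.778 m.
Froude number Fr = V/√(g·D_h) = 2.134/√(9.81×0.778) = 0.773, which is less than 1, so the flow is subcritical.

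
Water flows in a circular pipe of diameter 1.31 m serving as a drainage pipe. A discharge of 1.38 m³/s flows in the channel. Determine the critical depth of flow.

y_c = 0.624 m

At critical depth, Q² T / (g A³) = 1, i.e. A³/T = Q²/g = 1.38²/9.81 = 0.1941.
Try y = 0.48 m: A³/T = 0.07095 — too small.
Try y = 0.788 m: A³/T = 0.4736 — too large.
Try y = 0.624 m: A³/T = 0.1941 — ≈ 0.1941.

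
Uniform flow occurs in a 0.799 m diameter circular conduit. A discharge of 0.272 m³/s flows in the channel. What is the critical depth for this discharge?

At critical depth, Q² T / (g A³) = 1, i.e. A³/T = Q²/g = 0.272²/9.81 = 0.007542.
At y = 0.26 m: A³/T = 0.003788 — low.
At y = 0.376 m: A³/T = 0.01564 — high.
At y = 0.311 m: A³/T = 0.007557 — close enough.

y_c = 0.311 m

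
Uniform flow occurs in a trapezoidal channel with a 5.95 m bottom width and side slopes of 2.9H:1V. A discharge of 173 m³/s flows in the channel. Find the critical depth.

At critical depth, Q² T / (g A³) = 1, i.e. A³/T = Q²/g = 173²/9.81 = 3051.
Try y = 2.3 m: A³/T = 1268 — too small.
Try y = 3.1 m: A³/T = 4151 — too large.
Try y = 2.87 m: A³/T = 3042 — close enough.

y_c = 2.87 m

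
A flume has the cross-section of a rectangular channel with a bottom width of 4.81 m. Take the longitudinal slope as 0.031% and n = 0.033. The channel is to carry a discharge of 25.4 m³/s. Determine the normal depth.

y_n = 6.75 m

Manning's equation rearranged: A R^(2/3) = nQ / (1·√S) = 0.033 × 25.4 / (√0.00031) = 47.61.
Trying y = 5.72 m: A R^(2/3) = 39.08 — low.
Trying y = 8.35 m: A R^(2/3) = 60.9 — high.
Trying y = 6.75 m: A R^(2/3) = 47.57 — close enough.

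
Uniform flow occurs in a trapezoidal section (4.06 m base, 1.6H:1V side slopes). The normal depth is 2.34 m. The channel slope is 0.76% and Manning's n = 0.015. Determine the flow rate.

Q = 134 m³/s

With bottom width b = 4.06 m and side slope z = 1.6: A = (b + zy)y = (4.06 + 1.6×2.34)×2.34 = 18.26 m²; P = b + 2y√(1+z²) = 4.06 + 2×2.34×1.887 = 12.89 m.
Hydraulic radius R = A/P = 18.26/12.89 = 1.417 m.
Manning's equation: Q = (1/n) A R^(2/3) S^(1/2) = (1/0.015) × 18.26 × 1.417^(2/3) × 0.0076^(1/2) = 134 m³/s.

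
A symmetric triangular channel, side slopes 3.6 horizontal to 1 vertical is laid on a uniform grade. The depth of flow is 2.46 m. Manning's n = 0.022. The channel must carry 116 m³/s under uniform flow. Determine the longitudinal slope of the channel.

S = 0.0109

For a triangular section with side slope z = 3.6: A = zy² = 3.6×2.46² = 21.79 m²; P = 2y√(1+z²) = 2×2.46×3.736 = 18.38 m.
Hydraulic radius R = A/P = 21.79/18.38 = 1.185 m.
From Manning's equation, S = [nQ / (1 A R^(2/3))]² = [0.022 × 116 / (1 × 21.79 × 1.185^(2/3))]² = 0.0109.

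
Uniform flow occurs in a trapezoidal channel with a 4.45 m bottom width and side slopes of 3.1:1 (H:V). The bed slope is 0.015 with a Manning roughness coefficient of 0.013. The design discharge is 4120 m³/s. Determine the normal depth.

Manning's equation rearranged: A R^(2/3) = nQ / (1·√S) = 0.013 × 4120 / (√0.015) = 437.3.
Trying y = 5.43 m: A R^(2/3) = 235.1 — low.
Trying y = 8.79 m: A R^(2/3) = 761.2 — high.
Trying y = 7.02 m: A R^(2/3) = 437.5 — close enough.

y_n = 7.02 m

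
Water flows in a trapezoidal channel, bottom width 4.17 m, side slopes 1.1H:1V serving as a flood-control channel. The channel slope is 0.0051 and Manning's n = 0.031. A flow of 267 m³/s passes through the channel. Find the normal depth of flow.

y_n = 5.64 m

Manning's equation rearranged: A R^(2/3) = nQ / (1·√S) = 0.031 × 267 / (√0.0051) = 115.9.
Trying y = 6.99 m: A R^(2/3) = 184.6 — high.
Trying y = 4.24 m: A R^(2/3) = 63.98 — low.
Trying y = 5.64 m: A R^(2/3) = 116.1 — matches.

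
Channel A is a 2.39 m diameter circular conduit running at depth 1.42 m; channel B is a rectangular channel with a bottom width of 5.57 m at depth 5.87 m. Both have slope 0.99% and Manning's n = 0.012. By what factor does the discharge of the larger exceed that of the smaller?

23.7

Channel A: For a circular section of diameter D = 2.39 m at depth y = 1.42 m, the central angle is θ = 2 arccos(1 − 2y/D) = 3.52 rad. Then A = (D²/8)(θ − sin θ) = 2.778 m² and P = Dθ/2 = 4.207 m. Hydraulic radius R = A/P = 2.778/4.207 = 0.6603 m. Q_A = (1/0.012)·2.778·0.6603^(2/3)·√0.0099 = 17.46 m³/s.
Channel B: Flow area A = b·y = 5.57 × 5.87 = 32.7 m². Wetted perimeter P = b + 2y = 5.57 + 2×5.87 = 17.31 m. Hydraulic radius R = A/P = 32.7/17.31 = 1.889 m. Q_B = (1/0.012)·32.7·1.889^(2/3)·√0.0099 = 414.2 m³/s.
The larger discharge is 414.2 m³/s and the smaller is 17.46 m³/s; the ratio is 23.7.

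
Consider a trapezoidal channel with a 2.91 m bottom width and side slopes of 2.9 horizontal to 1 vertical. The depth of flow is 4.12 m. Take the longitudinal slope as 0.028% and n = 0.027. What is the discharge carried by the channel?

With bottom width b = 2.91 m and side slope z = 2.9: A = (b + zy)y = (2.91 + 2.9×4.12)×4.12 = 61.21 m²; P = b + 2y√(1+z²) = 2.91 + 2×4.12×3.068 = 28.19 m.
Hydraulic radius R = A/P = 61.21/28.19 = 2.172 m.
Manning's equation: Q = (1/n) A R^(2/3) S^(1/2) = (1/0.027) × 61.21 × 2.172^(2/3) × 0.00028^(1/2) = 63.6 m³/s.

Q = 63.6 m³/s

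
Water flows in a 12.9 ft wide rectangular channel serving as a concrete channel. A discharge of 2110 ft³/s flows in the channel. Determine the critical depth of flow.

For a rectangular channel, critical depth y_c = (q²/g)^(1/3) where q = Q/b = 2110/12.9 = 163.6 ft²/s.
So y_c = (163.6²/32.2)^(1/3) = 9.4 ft.

y_c = 9.4 ft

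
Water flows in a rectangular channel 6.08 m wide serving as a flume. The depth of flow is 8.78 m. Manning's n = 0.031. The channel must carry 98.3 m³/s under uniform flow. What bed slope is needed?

S = 0.0011

Flow area A = b·y = 6.08 × 8.78 = 53.38 m². Wetted perimeter P = b + 2y = 6.08 + 2×8.78 = 23.64 m.
Hydraulic radius R = A/P = 53.38/23.64 = 2.258 m.
From Manning's equation, S = [nQ / (1 A R^(2/3))]² = [0.031 × 98.3 / (1 × 53.38 × 2.258^(2/3))]² = 0.0011.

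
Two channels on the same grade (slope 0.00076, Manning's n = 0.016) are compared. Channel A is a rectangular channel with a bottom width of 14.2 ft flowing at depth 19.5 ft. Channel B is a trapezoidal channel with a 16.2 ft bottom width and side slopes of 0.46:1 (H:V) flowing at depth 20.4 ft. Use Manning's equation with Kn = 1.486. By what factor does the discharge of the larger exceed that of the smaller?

2.62

Channel A: Flow area A = b·y = 14.2 × 19.5 = 276.9 ft². Wetted perimeter P = b + 2y = 14.2 + 2×19.5 = 53.2 ft. Hydraulic radius R = A/P = 276.9/53.2 = 5.205 ft. Q_A = (1.486/0.016)·276.9·5.205^(2/3)·√0.00076 = 2129 ft³/s.
Channel B: With bottom width b = 16.2 ft and side slope z = 0.46: A = (b + zy)y = (16.2 + 0.46×20.4)×20.4 = 521.9 ft²; P = b + 2y√(1+z²) = 16.2 + 2×20.4×1.101 = 61.11 ft. Hydraulic radius R = A/P = 521.9/61.11 = 8.541 ft. Q_B = (1.486/0.016)·521.9·8.541^(2/3)·√0.00076 = 5583 ft³/s.
The larger discharge is 5583 ft³/s and the smaller is 2129 ft³/s; the ratio is 2.62.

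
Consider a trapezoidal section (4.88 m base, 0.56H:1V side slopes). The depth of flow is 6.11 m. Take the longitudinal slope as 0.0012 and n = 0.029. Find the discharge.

With bottom width b = 4.88 m and side slope z = 0.56: A = (b + zy)y = (4.88 + 0.56×6.11)×6.11 = 50.72 m²; P = b + 2y√(1+z²) = 4.88 + 2×6.11×1.146 = 18.89 m.
Hydraulic radius R = A/P = 50.72/18.89 = 2.686 m.
Manning's equation: Q = (1/n) A R^(2/3) S^(1/2) = (1/0.029) × 50.72 × 2.686^(2/3) × 0.0012^(1/2) = 117 m³/s.

Q = 117 m³/s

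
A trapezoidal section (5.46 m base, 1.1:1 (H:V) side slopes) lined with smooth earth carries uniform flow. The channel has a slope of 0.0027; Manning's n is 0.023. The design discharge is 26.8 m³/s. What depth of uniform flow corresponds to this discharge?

y_n = 1.55 m

Manning's equation rearranged: A R^(2/3) = nQ / (1·√S) = 0.023 × 26.8 / (√0.0027) = 11.86.
At y = 1.13 m: A R^(2/3) = 6.843 — short.
At y = 1.73 m: A R^(2/3) = 14.39 — over.
At y = 1.55 m: A R^(2/3) = 11.86 — matches.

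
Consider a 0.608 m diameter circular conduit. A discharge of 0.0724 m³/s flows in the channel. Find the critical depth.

At critical depth, Q² T / (g A³) = 1, i.e. A³/T = Q²/g = 0.0724²/9.81 = 0.0005343.
At y = 0.201 m: A³/T = 0.001027 — over.
At y = 0.132 m: A³/T = 0.0002002 — short.
At y = 0.17 m: A³/T = 0.0005368 — close enough.

y_c = 0.17 m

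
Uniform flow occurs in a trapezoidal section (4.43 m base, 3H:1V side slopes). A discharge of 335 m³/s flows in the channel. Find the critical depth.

At critical depth, Q² T / (g A³) = 1, i.e. A³/T = Q²/g = 335²/9.81 = 11440.
At y = 4.65 m: A³/T = 19310 — high.
At y = 3.1 m: A³/T = 3348 — low.
At y = 4.13 m: A³/T = 11480 — close enough.

y_c = 4.13 m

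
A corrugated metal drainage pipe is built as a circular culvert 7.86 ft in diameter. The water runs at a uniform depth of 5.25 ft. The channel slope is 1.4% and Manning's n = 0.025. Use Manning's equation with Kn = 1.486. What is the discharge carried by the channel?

Q = 421 ft³/s

For a circular section of diameter D = 7.86 ft at depth y = 5.25 ft, the central angle is θ = 2 arccos(1 − 2y/D) = 3.827 rad. Then A = (D²/8)(θ − sin θ) = 34.44 ft² and P = Dθ/2 = 15.04 ft.
Hydraulic radius R = A/P = 34.44/15.04 = 2.29 ft.
Manning's equation: Q = (1.486/n) A R^(2/3) S^(1/2) = (1.486/0.025) × 34.44 × 2.29^(2/3) × 0.014^(1/2) = 421 ft³/s.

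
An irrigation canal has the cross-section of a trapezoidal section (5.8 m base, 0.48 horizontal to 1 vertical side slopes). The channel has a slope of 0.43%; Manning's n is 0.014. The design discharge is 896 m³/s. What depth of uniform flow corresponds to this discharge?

Manning's equation rearranged: A R^(2/3) = nQ / (1·√S) = 0.014 × 896 / (√0.0043) = 191.3.
At y = 5.99 m: A R^(2/3) = 101.3 — low.
At y = 10.9 m: A R^(2/3) = 303.6 — high.
At y = 8.53 m: A R^(2/3) = 191.3 — close enough.

y_n = 8.53 m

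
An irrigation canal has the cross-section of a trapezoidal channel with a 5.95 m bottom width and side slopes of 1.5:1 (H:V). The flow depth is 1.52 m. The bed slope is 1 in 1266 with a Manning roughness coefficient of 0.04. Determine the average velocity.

With bottom width b = 5.95 m and side slope z = 1.5: A = (b + zy)y = (5.95 + 1.5×1.52)×1.52 = 12.51 m²; P = b + 2y√(1+z²) = 5.95 + 2×1.52×1.803 = 11.43 m.
Hydraulic radius R = A/P = 12.51/11.43 = 1.094 m.
From Manning's equation, V = (1/n) R^(2/3) S^(1/2) = (1/0.04) × 1.094^(2/3) × 0.0007899^(1/2) = 0.746 m/s.

V = 0.746 m/s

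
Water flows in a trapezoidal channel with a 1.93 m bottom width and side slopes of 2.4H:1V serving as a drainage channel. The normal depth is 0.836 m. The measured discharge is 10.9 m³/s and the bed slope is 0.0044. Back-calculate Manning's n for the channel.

With bottom width b = 1.93 m and side slope z = 2.4: A = (b + zy)y = (1.93 + 2.4×0.836)×0.836 = 3.291 m²; P = b + 2y√(1+z²) = 1.93 + 2×0.836×2.6 = 6.277 m.
Hydraulic radius R = A/P = 3.291/6.277 = 0.5243 m.
Rearranging Manning's equation: n = (1/Q) A R^(2/3) S^(1/2) = (1/10.9) × 3.291 × 0.5243^(2/3) × √0.0044 = 0.013.

n = 0.013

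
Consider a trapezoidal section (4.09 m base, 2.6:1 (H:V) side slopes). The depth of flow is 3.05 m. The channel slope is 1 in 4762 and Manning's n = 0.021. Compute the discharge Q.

With bottom width b = 4.09 m and side slope z = 2.6: A = (b + zy)y = (4.09 + 2.6×3.05)×3.05 = 36.66 m²; P = b + 2y√(1+z²) = 4.09 + 2×3.05×2.786 = 21.08 m.
Hydraulic radius R = A/P = 36.66/21.08 = 1.739 m.
Manning's equation: Q = (1/n) A R^(2/3) S^(1/2) = (1/0.021) × 36.66 × 1.739^(2/3) × 0.00021^(1/2) = 36.6 m³/s.

Q = 36.6 m³/s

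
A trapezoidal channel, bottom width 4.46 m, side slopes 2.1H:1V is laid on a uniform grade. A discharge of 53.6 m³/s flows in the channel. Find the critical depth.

y_c = 1.84 m

At critical depth, Q² T / (g A³) = 1, i.e. A³/T = Q²/g = 53.6²/9.81 = 292.9.
Trying y = 2.23 m: A³/T = 613 — too large.
Trying y = 1.48 m: A³/T = 131.6 — too small.
Trying y = 1.84 m: A³/T = 294.8 — matches.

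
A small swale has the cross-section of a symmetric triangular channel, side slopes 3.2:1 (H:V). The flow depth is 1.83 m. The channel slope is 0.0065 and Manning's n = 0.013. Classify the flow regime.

For a triangular section with side slope z = 3.2: A = zy² = 3.2×1.83² = 10.72 m²; P = 2y√(1+z²) = 2×1.83×3.353 = 12.27 m.
Hydraulic radius R = A/P = 10.72/12.27 = 0.8733 m.
V = (1/n) R^(2/3) √S = (1/0.013) × 0.8733^(2/3) × √0.0065 = 5.666 m/s. Hydraulic depth D_h = A/T = 10.72/11.71 = 0.915 m.
Froude number Fr = V/√(g·D_h) = 5.666/√(9.81×0.915) = 1.89, which is greater than 1, so the flow is supercritical.

supercritical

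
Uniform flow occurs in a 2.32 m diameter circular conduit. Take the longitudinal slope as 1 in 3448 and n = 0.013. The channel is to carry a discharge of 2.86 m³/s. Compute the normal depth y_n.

Manning's equation rearranged: A R^(2/3) = nQ / (1·√S) = 0.013 × 2.86 / (√0.00029) = 2.183.
Trying y = 1.7 m: A R^(2/3) = 2.608 — over.
Trying y = 1.13 m: A R^(2/3) = 1.406 — short.
Trying y = 1.49 m: A R^(2/3) = 2.186 — matches.

y_n = 1.49 m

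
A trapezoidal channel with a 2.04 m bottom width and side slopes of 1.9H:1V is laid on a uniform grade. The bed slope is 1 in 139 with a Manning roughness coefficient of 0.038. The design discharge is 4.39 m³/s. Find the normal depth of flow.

Manning's equation rearranged: A R^(2/3) = nQ / (1·√S) = 0.038 × 4.39 / (√0.007194) = 1.967.
Try y = 0.601 m: A R^(2/3) = 1.062 — low.
Try y = 0.926 m: A R^(2/3) = 2.46 — high.
Try y = 0.827 m: A R^(2/3) = 1.966 — matches.

y_n = 0.827 m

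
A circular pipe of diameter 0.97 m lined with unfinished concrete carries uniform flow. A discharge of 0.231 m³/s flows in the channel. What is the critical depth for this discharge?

y_c = 0.27 m

At critical depth, Q² T / (g A³) = 1, i.e. A³/T = Q²/g = 0.231²/9.81 = 0.005439.
Trying y = 0.324 m: A³/T = 0.01105 — too large.
Trying y = 0.204 m: A³/T = 0.001827 — too small.
Trying y = 0.27 m: A³/T = 0.005452 — close enough.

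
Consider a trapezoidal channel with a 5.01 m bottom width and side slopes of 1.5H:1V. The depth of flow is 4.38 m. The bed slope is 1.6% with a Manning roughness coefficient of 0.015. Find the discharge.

Q = 775 m³/s

With bottom width b = 5.01 m and side slope z = 1.5: A = (b + zy)y = (5.01 + 1.5×4.38)×4.38 = 50.72 m²; P = b + 2y√(1+z²) = 5.01 + 2×4.38×1.803 = 20.8 m.
Hydraulic radius R = A/P = 50.72/20.8 = 2.438 m.
Manning's equation: Q = (1/n) A R^(2/3) S^(1/2) = (1/0.015) × 50.72 × 2.438^(2/3) × 0.016^(1/2) = 775 m³/s.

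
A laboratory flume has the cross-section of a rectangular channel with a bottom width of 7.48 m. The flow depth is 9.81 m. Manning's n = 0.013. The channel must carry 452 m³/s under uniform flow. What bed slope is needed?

S = 0.0017

Flow area A = b·y = 7.48 × 9.81 = 73.38 m². Wetted perimeter P = b + 2y = 7.48 + 2×9.81 = 27.1 m.
Hydraulic radius R = A/P = 73.38/27.1 = 2.708 m.
From Manning's equation, S = [nQ / (1 A R^(2/3))]² = [0.013 × 452 / (1 × 73.38 × 2.708^(2/3))]² = 0.0017.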